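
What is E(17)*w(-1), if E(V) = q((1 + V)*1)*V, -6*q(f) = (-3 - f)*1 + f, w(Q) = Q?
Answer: -17/2 ≈ -8.5000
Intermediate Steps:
q(f) = ½ (q(f) = -((-3 - f)*1 + f)/6 = -((-3 - f) + f)/6 = -⅙*(-3) = ½)
E(V) = V/2
E(17)*w(-1) = ((½)*17)*(-1) = (17/2)*(-1) = -17/2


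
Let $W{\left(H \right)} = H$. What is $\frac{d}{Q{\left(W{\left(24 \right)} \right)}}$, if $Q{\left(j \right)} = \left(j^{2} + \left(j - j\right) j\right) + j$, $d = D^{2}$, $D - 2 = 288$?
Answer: $\frac{841}{6} \approx 140.17$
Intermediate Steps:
$D = 290$ ($D = 2 + 288 = 290$)
$d = 84100$ ($d = 290^{2} = 84100$)
$Q{\left(j \right)} = j + j^{2}$ ($Q{\left(j \right)} = \left(j^{2} + 0 j\right) + j = \left(j^{2} + 0\right) + j = j^{2} + j = j + j^{2}$)
$\frac{d}{Q{\left(W{\left(24 \right)} \right)}} = \frac{84100}{24 \left(1 + 24\right)} = \frac{84100}{24 \cdot 25} = \frac{84100}{600} = 84100 \cdot \frac{1}{600} = \frac{841}{6}$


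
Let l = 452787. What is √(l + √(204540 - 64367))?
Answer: √(452787 + √140173) ≈ 673.17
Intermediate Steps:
√(l + √(204540 - 64367)) = √(452787 + √(204540 - 64367)) = √(452787 + √140173)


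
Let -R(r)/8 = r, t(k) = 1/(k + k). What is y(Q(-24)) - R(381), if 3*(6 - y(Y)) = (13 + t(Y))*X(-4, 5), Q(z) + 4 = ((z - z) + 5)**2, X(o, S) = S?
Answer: 382069/126 ≈ 3032.3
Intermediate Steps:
Q(z) = 21 (Q(z) = -4 + ((z - z) + 5)**2 = -4 + (0 + 5)**2 = -4 + 5**2 = -4 + 25 = 21)
t(k) = 1/(2*k)
R(r) = -8*r
y(Y) = -47/3 - 5/(6*Y) (y(Y) = 6 - (13 + 1/(2*Y))*5/3 = 6 - (65 + 5/(2*Y))/3 = 6 + (-65/3 - 5/(6*Y)) = -47/3 - 5/(6*Y))
y(Q(-24)) - R(381) = (1/6)*(-5 - 94*21)/21 - (-8)*381 = (1/6)*(1/21)*(-5 - 1974) - 1*(-3048) = (1/6)*(1/21)*(-1979) + 3048 = -1979/126 + 3048 = 382069/126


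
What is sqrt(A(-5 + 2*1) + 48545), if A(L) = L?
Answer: sqrt(48542) ≈ 220.32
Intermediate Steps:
sqrt(A(-5 + 2*1) + 48545) = sqrt((-5 + 2*1) + 48545) = sqrt((-5 + 2) + 48545) = sqrt(-3 + 48545) = sqrt(48542)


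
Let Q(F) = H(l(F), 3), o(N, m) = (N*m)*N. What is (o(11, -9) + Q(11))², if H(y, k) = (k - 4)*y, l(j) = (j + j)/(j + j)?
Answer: 1188100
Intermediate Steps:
o(N, m) = m*N²
l(j) = 1 (l(j) = (2*j)/((2*j)) = (2*j)*(1/(2*j)) = 1)
H(y, k) = y*(-4 + k) (H(y, k) = (-4 + k)*y = y*(-4 + k))
Q(F) = -1 (Q(F) = 1*(-4 + 3) = 1*(-1) = -1)
(o(11, -9) + Q(11))² = (-9*11² - 1)² = (-9*121 - 1)² = (-1089 - 1)² = (-1090)² = 1188100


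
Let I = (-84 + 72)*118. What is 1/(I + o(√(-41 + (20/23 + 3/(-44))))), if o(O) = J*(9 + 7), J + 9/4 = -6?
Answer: -1/1548 ≈ -0.00064600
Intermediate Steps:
J = -33/4 (J = -9/4 - 6 = -33/4 ≈ -8.2500)
I = -1416 (I = -12*118 = -1416)
o(O) = -132 (o(O) = -33*(9 + 7)/4 = -33/4*16 = -132)
1/(I + o(√(-41 + (20/23 + 3/(-44))))) = 1/(-1416 - 132) = 1/(-1548) = -1/1548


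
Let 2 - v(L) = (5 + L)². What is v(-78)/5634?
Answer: -5327/5634 ≈ -0.94551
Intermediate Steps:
v(L) = 2 - (5 + L)²
v(-78)/5634 = (2 - (5 - 78)²)/5634 = (2 - 1*(-73)²)*(1/5634) = (2 - 1*5329)*(1/5634) = (2 - 5329)*(1/5634) = -5327*1/5634 = -5327/5634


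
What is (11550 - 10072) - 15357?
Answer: -13879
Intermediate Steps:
(11550 - 10072) - 15357 = 1478 - 15357 = -13879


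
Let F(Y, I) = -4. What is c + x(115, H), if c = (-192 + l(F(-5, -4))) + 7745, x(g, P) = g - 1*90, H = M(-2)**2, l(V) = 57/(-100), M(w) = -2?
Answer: 757743/100 ≈ 7577.4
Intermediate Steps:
l(V) = -57/100 (l(V) = 57*(-1/100) = -57/100)
H = 4 (H = (-2)**2 = 4)
x(g, P) = -90 + g (x(g, P) = g - 90 = -90 + g)
c = 755243/100 (c = (-192 - 57/100) + 7745 = -19257/100 + 7745 = 755243/100 ≈ 7552.4)
c + x(115, H) = 755243/100 + (-90 + 115) = 755243/100 + 25 = 757743/100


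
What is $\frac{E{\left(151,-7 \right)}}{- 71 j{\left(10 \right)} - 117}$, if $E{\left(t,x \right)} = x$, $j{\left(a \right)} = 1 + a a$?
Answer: $\frac{7}{7288} \approx 0.00096048$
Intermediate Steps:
$j{\left(a \right)} = 1 + a^{2}$
$\frac{E{\left(151,-7 \right)}}{- 71 j{\left(10 \right)} - 117} = - \frac{7}{- 71 \left(1 + 10^{2}\right) - 117} = - \frac{7}{- 71 \left(1 + 100\right) - 117} = - \frac{7}{\left(-71\right) 101 - 117} = - \frac{7}{-7171 - 117} = - \frac{7}{-7288} = \left(-7\right) \left(- \frac{1}{7288}\right) = \frac{7}{7288}$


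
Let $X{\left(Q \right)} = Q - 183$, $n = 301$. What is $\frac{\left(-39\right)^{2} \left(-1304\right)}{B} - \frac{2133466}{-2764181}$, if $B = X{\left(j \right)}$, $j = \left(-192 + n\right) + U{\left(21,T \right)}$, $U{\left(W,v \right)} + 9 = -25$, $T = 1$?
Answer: $\frac{152296188412}{8292543} \approx 18365.0$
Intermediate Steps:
$U{\left(W,v \right)} = -34$ ($U{\left(W,v \right)} = -9 - 25 = -34$)
$j = 75$ ($j = \left(-192 + 301\right) - 34 = 109 - 34 = 75$)
$X{\left(Q \right)} = -183 + Q$
$B = -108$ ($B = -183 + 75 = -108$)
$\frac{\left(-39\right)^{2} \left(-1304\right)}{B} - \frac{2133466}{-2764181} = \frac{\left(-39\right)^{2} \left(-1304\right)}{-108} - \frac{2133466}{-2764181} = 1521 \left(-1304\right) \left(- \frac{1}{108}\right) - - \frac{2133466}{2764181} = \left(-1983384\right) \left(- \frac{1}{108}\right) + \frac{2133466}{2764181} = \frac{55094}{3} + \frac{2133466}{2764181} = \frac{152296188412}{8292543}$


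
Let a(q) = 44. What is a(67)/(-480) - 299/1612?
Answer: -1031/3720 ≈ -0.27715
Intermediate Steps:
a(67)/(-480) - 299/1612 = 44/(-480) - 299/1612 = 44*(-1/480) - 299*1/1612 = -11/120 - 23/124 = -1031/3720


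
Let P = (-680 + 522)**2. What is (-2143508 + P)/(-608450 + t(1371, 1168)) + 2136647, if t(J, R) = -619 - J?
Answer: 163037114153/76305 ≈ 2.1367e+6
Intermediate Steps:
P = 24964 (P = (-158)**2 = 24964)
(-2143508 + P)/(-608450 + t(1371, 1168)) + 2136647 = (-2143508 + 24964)/(-608450 + (-619 - 1*1371)) + 2136647 = -2118544/(-608450 + (-619 - 1371)) + 2136647 = -2118544/(-608450 - 1990) + 2136647 = -2118544/(-610440) + 2136647 = -2118544*(-1/610440) + 2136647 = 264818/76305 + 2136647 = 163037114153/76305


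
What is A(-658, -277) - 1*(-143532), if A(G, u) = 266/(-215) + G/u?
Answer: 8548116048/59555 ≈ 1.4353e+5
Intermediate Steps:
A(G, u) = -266/215 + G/u (A(G, u) = 266*(-1/215) + G/u = -266/215 + G/u)
A(-658, -277) - 1*(-143532) = (-266/215 - 658/(-277)) - 1*(-143532) = (-266/215 - 658*(-1/277)) + 143532 = (-266/215 + 658/277) + 143532 = 67788/59555 + 143532 = 8548116048/59555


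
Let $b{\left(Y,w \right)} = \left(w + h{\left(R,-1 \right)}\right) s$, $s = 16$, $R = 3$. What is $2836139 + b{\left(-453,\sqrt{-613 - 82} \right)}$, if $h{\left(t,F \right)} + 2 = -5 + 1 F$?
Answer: $2836011 + 16 i \sqrt{695} \approx 2.836 \cdot 10^{6} + 421.81 i$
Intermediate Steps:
$h{\left(t,F \right)} = -7 + F$ ($h{\left(t,F \right)} = -2 + \left(-5 + 1 F\right) = -2 + \left(-5 + F\right) = -7 + F$)
$b{\left(Y,w \right)} = -128 + 16 w$ ($b{\left(Y,w \right)} = \left(w - 8\right) 16 = \left(-8 + w\right) 16 = -128 + 16 w$)
$2836139 + b{\left(-453,\sqrt{-613 - 82} \right)} = 2836139 - \left(128 - 16 \sqrt{-613 - 82}\right) = 2836139 - \left(128 - 16 \sqrt{-695}\right) = 2836139 - \left(128 - 16 i \sqrt{695}\right) = 2836011 + 16 i \sqrt{695}$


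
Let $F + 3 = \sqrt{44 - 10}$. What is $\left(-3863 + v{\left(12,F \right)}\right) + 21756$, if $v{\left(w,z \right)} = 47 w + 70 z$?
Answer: $18247 + 70 \sqrt{34} \approx 18655.0$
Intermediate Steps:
$F = -3 + \sqrt{34}$ ($F = -3 + \sqrt{44 - 10} = -3 + \sqrt{34} \approx 2.831$)
$\left(-3863 + v{\left(12,F \right)}\right) + 21756 = \left(-3863 + \left(47 \cdot 12 + 70 \left(-3 + \sqrt{34}\right)\right)\right) + 21756 = \left(-3863 + \left(564 - \left(210 - 70 \sqrt{34}\right)\right)\right) + 21756 = \left(-3863 + \left(354 + 70 \sqrt{34}\right)\right) + 21756 = \left(-3509 + 70 \sqrt{34}\right) + 21756 = 18247 + 70 \sqrt{34}$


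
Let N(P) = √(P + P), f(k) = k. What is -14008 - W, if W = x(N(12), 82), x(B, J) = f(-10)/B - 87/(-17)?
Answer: -238223/17 + 5*√6/6 ≈ -14011.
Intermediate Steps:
N(P) = √2*√P (N(P) = √(2*P) = √2*√P)
x(B, J) = 87/17 - 10/B (x(B, J) = -10/B - 87/(-17) = -10/B - 87*(-1/17) = -10/B + 87/17 = 87/17 - 10/B)
W = 87/17 - 5*√6/6 (W = 87/17 - 10*√6/12 = 87/17 - 5*√6/6 ≈ 3.0764)
-14008 - W = -14008 - (87/17 - 5*√6/6) = -14008 + (-87/17 + 5*√6/6) = -238223/17 + 5*√6/6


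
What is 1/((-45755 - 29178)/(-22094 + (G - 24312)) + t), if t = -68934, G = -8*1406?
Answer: -57654/3974245903 ≈ -1.4507e-5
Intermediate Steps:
G = -11248
1/((-45755 - 29178)/(-22094 + (G - 24312)) + t) = 1/((-45755 - 29178)/(-22094 + (-11248 - 24312)) - 68934) = 1/(-74933/(-22094 - 35560) - 68934) = 1/(-74933/(-57654) - 68934) = 1/(-74933*(-1/57654) - 68934) = 1/(74933/57654 - 68934) = 1/(-3974245903/57654) = -57654/3974245903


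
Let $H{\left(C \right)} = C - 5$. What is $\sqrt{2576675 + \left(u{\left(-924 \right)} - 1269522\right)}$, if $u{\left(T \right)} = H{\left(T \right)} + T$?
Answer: $10 \sqrt{13053} \approx 1142.5$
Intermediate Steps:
$H{\left(C \right)} = -5 + C$
$u{\left(T \right)} = -5 + 2 T$ ($u{\left(T \right)} = \left(-5 + T\right) + T = -5 + 2 T$)
$\sqrt{2576675 + \left(u{\left(-924 \right)} - 1269522\right)} = \sqrt{2576675 + \left(\left(-5 + 2 \left(-924\right)\right) - 1269522\right)} = \sqrt{2576675 - 1271375} = \sqrt{1305300} = 10 \sqrt{13053}$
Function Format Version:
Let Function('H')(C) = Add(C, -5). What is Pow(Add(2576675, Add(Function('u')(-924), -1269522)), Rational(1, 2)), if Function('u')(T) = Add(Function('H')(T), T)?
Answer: Mul(10, Pow(13053, Rational(1, 2))) ≈ 1142.5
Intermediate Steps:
Function('H')(C) = Add(-5, C)
Function('u')(T) = Add(-5, Mul(2, T)) (Function('u')(T) = Add(Add(-5, T), T) = Add(-5, Mul(2, T)))
Pow(Add(2576675, Add(Function('u')(-924), -1269522)), Rational(1, 2)) = Pow(Add(2576675, Add(Add(-5, Mul(2, -924)), -1269522)), Rational(1, 2)) = Pow(Add(2576675, Add(Add(-5, -1848), -1269522)), Rational(1, 2)) = Pow(Add(2576675, Add(-1853, -1269522)), Rational(1, 2)) = Pow(Add(2576675, -1271375), Rational(1, 2)) = Pow(1305300, Rational(1, 2)) = Mul(10, Pow(13053, Rational(1, 2)))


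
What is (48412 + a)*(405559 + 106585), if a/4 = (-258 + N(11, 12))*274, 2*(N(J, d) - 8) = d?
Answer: -112165681728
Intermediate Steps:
N(J, d) = 8 + d/2
a = -267424 (a = 4*((-258 + (8 + (½)*12))*274) = 4*((-258 + (8 + 6))*274) = 4*((-258 + 14)*274) = 4*(-244*274) = 4*(-66856) = -267424)
(48412 + a)*(405559 + 106585) = (48412 - 267424)*(405559 + 106585) = -219012*512144 = -112165681728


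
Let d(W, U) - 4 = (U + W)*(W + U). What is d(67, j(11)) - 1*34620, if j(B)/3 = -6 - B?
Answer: -34360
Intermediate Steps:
j(B) = -18 - 3*B (j(B) = 3*(-6 - B) = -18 - 3*B)
d(W, U) = 4 + (U + W)**2 (d(W, U) = 4 + (U + W)*(W + U) = 4 + (U + W)*(U + W) = 4 + (U + W)**2)
d(67, j(11)) - 1*34620 = (4 + ((-18 - 3*11) + 67)**2) - 1*34620 = (4 + ((-18 - 33) + 67)**2) - 34620 = (4 + (-51 + 67)**2) - 34620 = (4 + 16**2) - 34620 = (4 + 256) - 34620 = 260 - 34620 = -34360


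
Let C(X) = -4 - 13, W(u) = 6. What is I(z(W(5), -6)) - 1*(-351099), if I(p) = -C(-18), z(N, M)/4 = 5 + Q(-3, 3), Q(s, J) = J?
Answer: 351116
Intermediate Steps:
C(X) = -17
z(N, M) = 32 (z(N, M) = 4*(5 + 3) = 4*8 = 32)
I(p) = 17 (I(p) = -1*(-17) = 17)
I(z(W(5), -6)) - 1*(-351099) = 17 - 1*(-351099) = 17 + 351099 = 351116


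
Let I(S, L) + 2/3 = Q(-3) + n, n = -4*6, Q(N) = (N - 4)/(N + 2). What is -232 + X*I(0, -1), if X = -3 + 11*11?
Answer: -6950/3 ≈ -2316.7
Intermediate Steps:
Q(N) = (-4 + N)/(2 + N)
n = -24
I(S, L) = -53/3 (I(S, L) = -⅔ + ((-4 - 3)/(2 - 3) - 24) = -⅔ + (-7/(-1) - 24) = -⅔ + (-1*(-7) - 24) = -⅔ + (7 - 24) = -⅔ - 17 = -53/3)
X = 118 (X = -3 + 121 = 118)
-232 + X*I(0, -1) = -232 + 118*(-53/3) = -232 - 6254/3 = -6950/3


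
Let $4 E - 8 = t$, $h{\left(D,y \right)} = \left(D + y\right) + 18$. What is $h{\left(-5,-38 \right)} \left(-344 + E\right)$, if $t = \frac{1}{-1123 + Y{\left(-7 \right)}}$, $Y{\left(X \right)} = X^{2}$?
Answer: $\frac{36730825}{4296} \approx 8550.0$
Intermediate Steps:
$h{\left(D,y \right)} = 18 + D + y$
$t = - \frac{1}{1074}$ ($t = \frac{1}{-1123 + \left(-7\right)^{2}} = \frac{1}{-1123 + 49} = \frac{1}{-1074} = - \frac{1}{1074} \approx -0.0009311$)
$E = \frac{8591}{4296}$ ($E = 2 + \frac{1}{4} \left(- \frac{1}{1074}\right) = 2 - \frac{1}{4296} = \frac{8591}{4296} \approx 1.9998$)
$h{\left(-5,-38 \right)} \left(-344 + E\right) = \left(18 - 5 - 38\right) \left(-344 + \frac{8591}{4296}\right) = \left(-25\right) \left(- \frac{1469233}{4296}\right) = \frac{36730825}{4296}$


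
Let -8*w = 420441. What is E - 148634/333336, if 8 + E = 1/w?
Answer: -65759970205/7786006732 ≈ -8.4459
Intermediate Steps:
w = -420441/8 (w = -⅛*420441 = -420441/8 ≈ -52555.)
E = -3363536/420441 (E = -8 + 1/(-420441/8) = -8 - 8/420441 = -3363536/420441 ≈ -8.0000)
E - 148634/333336 = -3363536/420441 - 148634/333336 = -3363536/420441 - 1*74317/166668 = -3363536/420441 - 74317/166668 = -65759970205/7786006732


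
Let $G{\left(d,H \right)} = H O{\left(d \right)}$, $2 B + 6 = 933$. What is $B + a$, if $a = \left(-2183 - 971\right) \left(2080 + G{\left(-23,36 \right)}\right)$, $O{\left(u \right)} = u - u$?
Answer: $- \frac{13119713}{2} \approx -6.5599 \cdot 10^{6}$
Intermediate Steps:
$B = \frac{927}{2}$ ($B = -3 + \frac{1}{2} \cdot 933 = -3 + \frac{933}{2} = \frac{927}{2} \approx 463.5$)
$O{\left(u \right)} = 0$
$G{\left(d,H \right)} = 0$ ($G{\left(d,H \right)} = H 0 = 0$)
$a = -6560320$ ($a = \left(-2183 - 971\right) \left(2080 + 0\right) = \left(-3154\right) 2080 = -6560320$)
$B + a = \frac{927}{2} - 6560320 = - \frac{13119713}{2}$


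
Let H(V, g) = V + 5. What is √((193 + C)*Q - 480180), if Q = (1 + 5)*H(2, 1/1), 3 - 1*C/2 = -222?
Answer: I*√453174 ≈ 673.18*I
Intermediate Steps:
C = 450 (C = 6 - 2*(-222) = 6 + 444 = 450)
H(V, g) = 5 + V
Q = 42 (Q = (1 + 5)*(5 + 2) = 6*7 = 42)
√((193 + C)*Q - 480180) = √((193 + 450)*42 - 480180) = √(643*42 - 480180) = √(27006 - 480180) = √(-453174) = I*√453174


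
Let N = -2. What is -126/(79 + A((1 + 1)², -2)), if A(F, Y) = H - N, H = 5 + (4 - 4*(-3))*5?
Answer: -63/83 ≈ -0.75904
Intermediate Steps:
H = 85 (H = 5 + (4 + 12)*5 = 5 + 16*5 = 5 + 80 = 85)
A(F, Y) = 87 (A(F, Y) = 85 - 1*(-2) = 85 + 2 = 87)
-126/(79 + A((1 + 1)², -2)) = -126/(79 + 87) = -126/166 = (1/166)*(-126) = -63/83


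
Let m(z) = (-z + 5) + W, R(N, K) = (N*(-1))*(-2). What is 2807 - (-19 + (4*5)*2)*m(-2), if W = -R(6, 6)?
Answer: 2912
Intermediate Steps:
R(N, K) = 2*N (R(N, K) = -N*(-2) = 2*N)
W = -12 (W = -2*6 = -1*12 = -12)
m(z) = -7 - z (m(z) = (-z + 5) - 12 = (5 - z) - 12 = -7 - z)
2807 - (-19 + (4*5)*2)*m(-2) = 2807 - (-19 + (4*5)*2)*(-7 - 1*(-2)) = 2807 - (-19 + 20*2)*(-7 + 2) = 2807 - (-19 + 40)*(-5) = 2807 - 21*(-5) = 2807 - 1*(-105) = 2807 + 105 = 2912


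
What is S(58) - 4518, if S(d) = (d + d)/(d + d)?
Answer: -4517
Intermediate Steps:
S(d) = 1 (S(d) = (2*d)/((2*d)) = (2*d)*(1/(2*d)) = 1)
S(58) - 4518 = 1 - 4518 = -4517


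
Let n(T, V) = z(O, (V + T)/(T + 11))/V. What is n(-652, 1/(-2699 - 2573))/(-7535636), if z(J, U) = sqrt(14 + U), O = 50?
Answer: 3*sqrt(4763785496086)/2415171338 ≈ 0.0027111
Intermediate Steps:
n(T, V) = sqrt(14 + (T + V)/(11 + T))/V (n(T, V) = sqrt(14 + (V + T)/(T + 11))/V = sqrt(14 + (T + V)/(11 + T))/V)
n(-652, 1/(-2699 - 2573))/(-7535636) = (sqrt((154 + 1/(-2699 - 2573) + 15*(-652))/(11 - 652))/(1/(-2699 - 2573)))/(-7535636) = (sqrt((154 + 1/(-5272) - 9780)/(-641))/(1/(-5272)))*(-1/7535636) = (sqrt(-(154 - 1/5272 - 9780)/641)/(-1/5272))*(-1/7535636) = -5272*3*sqrt(4763785496086)/1689676*(-1/7535636) = -6*sqrt(4763785496086)/641*(-1/7535636) = 3*sqrt(4763785496086)/2415171338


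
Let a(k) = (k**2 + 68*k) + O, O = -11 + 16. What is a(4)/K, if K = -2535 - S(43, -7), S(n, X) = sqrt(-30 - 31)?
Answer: -742755/6426286 + 293*I*sqrt(61)/6426286 ≈ -0.11558 + 0.0003561*I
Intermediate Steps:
O = 5
a(k) = 5 + k**2 + 68*k (a(k) = (k**2 + 68*k) + 5 = 5 + k**2 + 68*k)
S(n, X) = I*sqrt(61) (S(n, X) = sqrt(-61) = I*sqrt(61))
K = -2535 - I*sqrt(61) ≈ -2535.0 - 7.8102*I
a(4)/K = (5 + 4**2 + 68*4)/(-2535 - I*sqrt(61)) = (5 + 16 + 272)/(-2535 - I*sqrt(61)) = 293/(-2535 - I*sqrt(61))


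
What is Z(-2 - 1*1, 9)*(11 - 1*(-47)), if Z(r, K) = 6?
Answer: 348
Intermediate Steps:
Z(-2 - 1*1, 9)*(11 - 1*(-47)) = 6*(11 - 1*(-47)) = 6*(11 + 47) = 6*58 = 348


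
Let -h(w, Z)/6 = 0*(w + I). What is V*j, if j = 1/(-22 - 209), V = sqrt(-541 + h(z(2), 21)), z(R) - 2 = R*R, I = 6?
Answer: -I*sqrt(541)/231 ≈ -0.10069*I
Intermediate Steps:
z(R) = 2 + R**2 (z(R) = 2 + R*R = 2 + R**2)
h(w, Z) = 0 (h(w, Z) = -0*(w + 6) = -0*(6 + w) = -6*0 = 0)
V = I*sqrt(541) (V = sqrt(-541 + 0) = sqrt(-541) = I*sqrt(541) ≈ 23.259*I)
j = -1/231 (j = 1/(-231) = -1/231 ≈ -0.0043290)
V*j = (I*sqrt(541))*(-1/231) = -I*sqrt(541)/231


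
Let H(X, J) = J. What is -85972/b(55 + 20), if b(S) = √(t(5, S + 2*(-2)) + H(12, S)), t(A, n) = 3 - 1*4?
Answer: -42986*√74/37 ≈ -9994.0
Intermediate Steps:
t(A, n) = -1 (t(A, n) = 3 - 4 = -1)
b(S) = √(-1 + S)
-85972/b(55 + 20) = -85972/√(-1 + (55 + 20)) = -85972/√(-1 + 75) = -85972*√74/74 = -42986*√74/37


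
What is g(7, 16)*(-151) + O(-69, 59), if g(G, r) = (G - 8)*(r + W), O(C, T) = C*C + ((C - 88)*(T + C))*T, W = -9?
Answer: 98448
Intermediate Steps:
O(C, T) = C² + T*(-88 + C)*(C + T) (O(C, T) = C² + ((-88 + C)*(C + T))*T = C² + T*(-88 + C)*(C + T))
g(G, r) = (-9 + r)*(-8 + G) (g(G, r) = (G - 8)*(r - 9) = (-8 + G)*(-9 + r) = (-9 + r)*(-8 + G))
g(7, 16)*(-151) + O(-69, 59) = (72 - 9*7 - 8*16 + 7*16)*(-151) + ((-69)² - 88*59² - 69*59² + 59*(-69)² - 88*(-69)*59) = (72 - 63 - 128 + 112)*(-151) + (4761 - 88*3481 - 69*3481 + 59*4761 + 358248) = -7*(-151) + (4761 - 306328 - 240189 + 280899 + 358248) = 1057 + 97391 = 98448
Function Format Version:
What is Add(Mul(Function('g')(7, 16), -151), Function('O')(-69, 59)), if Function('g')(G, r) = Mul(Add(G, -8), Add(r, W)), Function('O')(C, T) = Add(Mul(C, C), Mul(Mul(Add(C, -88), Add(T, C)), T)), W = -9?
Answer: 98448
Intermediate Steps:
Function('O')(C, T) = Add(Pow(C, 2), Mul(T, Add(-88, C), Add(C, T))) (Function('O')(C, T) = Add(Pow(C, 2), Mul(Mul(Add(-88, C), Add(C, T)), T)) = Add(Pow(C, 2), Mul(T, Add(-88, C), Add(C, T))))
Function('g')(G, r) = Mul(Add(-9, r), Add(-8, G)) (Function('g')(G, r) = Mul(Add(G, -8), Add(r, -9)) = Mul(Add(-8, G), Add(-9, r)) = Mul(Add(-9, r), Add(-8, G)))
Add(Mul(Function('g')(7, 16), -151), Function('O')(-69, 59)) = Add(Mul(Add(72, Mul(-9, 7), Mul(-8, 16), Mul(7, 16)), -151), Add(Pow(-69, 2), Mul(-88, Pow(59, 2)), Mul(-69, Pow(59, 2)), Mul(59, Pow(-69, 2)), Mul(-88, -69, 59))) = Add(Mul(Add(72, -63, -128, 112), -151), Add(4761, Mul(-88, 3481), Mul(-69, 3481), Mul(59, 4761), 358248)) = Add(Mul(-7, -151), Add(4761, -306328, -240189, 280899, 358248)) = Add(1057, 97391) = 98448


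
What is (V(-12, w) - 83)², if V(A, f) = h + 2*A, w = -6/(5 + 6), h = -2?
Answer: 11881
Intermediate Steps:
w = -6/11 ≈ -0.54545
V(A, f) = -2 + 2*A
(V(-12, w) - 83)² = ((-2 + 2*(-12)) - 83)² = ((-2 - 24) - 83)² = (-26 - 83)² = (-109)² = 11881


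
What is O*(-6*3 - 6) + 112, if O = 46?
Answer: -992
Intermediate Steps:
O*(-6*3 - 6) + 112 = 46*(-6*3 - 6) + 112 = 46*(-18 - 6) + 112 = 46*(-24) + 112 = -1104 + 112 = -992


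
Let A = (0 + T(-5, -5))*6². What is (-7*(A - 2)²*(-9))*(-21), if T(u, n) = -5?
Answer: -43823052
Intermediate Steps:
A = -180 (A = (0 - 5)*6² = -5*36 = -180)
(-7*(A - 2)²*(-9))*(-21) = (-7*(-180 - 2)²*(-9))*(-21) = (-7*(-182)²*(-9))*(-21) = (-7*33124*(-9))*(-21) = -231868*(-9)*(-21) = 2086812*(-21) = -43823052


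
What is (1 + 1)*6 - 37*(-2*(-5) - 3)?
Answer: -247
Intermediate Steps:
(1 + 1)*6 - 37*(-2*(-5) - 3) = 2*6 - 37*(10 - 3) = 12 - 37*7 = 12 - 259 = -247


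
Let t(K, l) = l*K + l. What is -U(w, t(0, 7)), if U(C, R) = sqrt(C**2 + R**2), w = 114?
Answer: -sqrt(13045) ≈ -114.21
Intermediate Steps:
t(K, l) = l + K*l (t(K, l) = K*l + l = l + K*l)
-U(w, t(0, 7)) = -sqrt(114**2 + (7*(1 + 0))**2) = -sqrt(12996 + (7*1)**2) = -sqrt(12996 + 7**2) = -sqrt(12996 + 49) = -sqrt(13045)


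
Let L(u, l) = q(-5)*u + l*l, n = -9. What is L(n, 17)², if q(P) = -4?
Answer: 105625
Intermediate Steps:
L(u, l) = l² - 4*u (L(u, l) = -4*u + l*l = -4*u + l² = l² - 4*u)
L(n, 17)² = (17² - 4*(-9))² = (289 + 36)² = 325² = 105625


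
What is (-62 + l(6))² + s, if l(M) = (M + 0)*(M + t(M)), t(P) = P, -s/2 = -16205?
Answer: 32510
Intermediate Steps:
s = 32410 (s = -2*(-16205) = 32410)
l(M) = 2*M² (l(M) = (M + 0)*(M + M) = M*(2*M) = 2*M²)
(-62 + l(6))² + s = (-62 + 2*6²)² + 32410 = (-62 + 2*36)² + 32410 = (-62 + 72)² + 32410 = 10² + 32410 = 100 + 32410 = 32510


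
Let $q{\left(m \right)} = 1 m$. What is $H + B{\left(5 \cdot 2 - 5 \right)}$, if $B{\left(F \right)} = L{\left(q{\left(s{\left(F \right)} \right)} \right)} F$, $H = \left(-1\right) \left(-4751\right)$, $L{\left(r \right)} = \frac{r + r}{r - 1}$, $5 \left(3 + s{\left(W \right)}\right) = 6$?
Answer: $\frac{33302}{7} \approx 4757.4$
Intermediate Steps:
$s{\left(W \right)} = - \frac{9}{5}$ ($s{\left(W \right)} = -3 + \frac{1}{5} \cdot 6 = -3 + \frac{6}{5} = - \frac{9}{5}$)
$q{\left(m \right)} = m$
$L{\left(r \right)} = \frac{2 r}{-1 + r}$
$H = 4751$
$B{\left(F \right)} = \frac{9 F}{7}$ ($B{\left(F \right)} = 2 \left(- \frac{9}{5}\right) \frac{1}{-1 - \frac{9}{5}} F = 2 \left(- \frac{9}{5}\right) \frac{1}{- \frac{14}{5}} F = 2 \left(- \frac{9}{5}\right) \left(- \frac{5}{14}\right) F = \frac{9 F}{7}$)
$H + B{\left(5 \cdot 2 - 5 \right)} = 4751 + \frac{9 \left(5 \cdot 2 - 5\right)}{7} = 4751 + \frac{9 \left(10 - 5\right)}{7} = 4751 + \frac{9}{7} \cdot 5 = 4751 + \frac{45}{7} = \frac{33302}{7}$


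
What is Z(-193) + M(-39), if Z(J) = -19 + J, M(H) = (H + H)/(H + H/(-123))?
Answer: -12809/61 ≈ -209.98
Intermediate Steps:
M(H) = 123/61 (M(H) = (2*H)/(H + H*(-1/123)) = (2*H)/(H - H/123) = (2*H)/((122*H/123)) = (2*H)*(123/(122*H)) = 123/61)
Z(-193) + M(-39) = (-19 - 193) + 123/61 = -212 + 123/61 = -12809/61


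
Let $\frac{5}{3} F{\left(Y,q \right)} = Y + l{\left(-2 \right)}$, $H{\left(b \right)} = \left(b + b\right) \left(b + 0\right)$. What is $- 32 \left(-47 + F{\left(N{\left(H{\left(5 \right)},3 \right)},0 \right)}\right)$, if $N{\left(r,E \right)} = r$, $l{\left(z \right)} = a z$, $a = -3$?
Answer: $\frac{2144}{5} \approx 428.8$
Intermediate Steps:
$l{\left(z \right)} = - 3 z$
$H{\left(b \right)} = 2 b^{2}$ ($H{\left(b \right)} = 2 b b = 2 b^{2}$)
$F{\left(Y,q \right)} = \frac{18}{5} + \frac{3 Y}{5}$ ($F{\left(Y,q \right)} = \frac{3 \left(Y - -6\right)}{5} = \frac{3 \left(Y + 6\right)}{5} = \frac{3 \left(6 + Y\right)}{5} = \frac{18}{5} + \frac{3 Y}{5}$)
$- 32 \left(-47 + F{\left(N{\left(H{\left(5 \right)},3 \right)},0 \right)}\right) = - 32 \left(-47 + \left(\frac{18}{5} + \frac{3 \cdot 2 \cdot 5^{2}}{5}\right)\right) = - 32 \left(-47 + \left(\frac{18}{5} + \frac{3 \cdot 2 \cdot 25}{5}\right)\right) = - 32 \left(-47 + \left(\frac{18}{5} + \frac{3}{5} \cdot 50\right)\right) = - 32 \left(-47 + \left(\frac{18}{5} + 30\right)\right) = - 32 \left(-47 + \frac{168}{5}\right) = \left(-32\right) \left(- \frac{67}{5}\right) = \frac{2144}{5}$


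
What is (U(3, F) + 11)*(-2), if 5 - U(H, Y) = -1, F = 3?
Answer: -34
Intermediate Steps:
U(H, Y) = 6 (U(H, Y) = 5 - 1*(-1) = 5 + 1 = 6)
(U(3, F) + 11)*(-2) = (6 + 11)*(-2) = 17*(-2) = -34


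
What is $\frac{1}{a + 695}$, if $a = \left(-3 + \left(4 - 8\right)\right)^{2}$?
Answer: $\frac{1}{744} \approx 0.0013441$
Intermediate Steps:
$a = 49$ ($a = \left(-3 + \left(4 - 8\right)\right)^{2} = \left(-3 - 4\right)^{2} = \left(-7\right)^{2} = 49$)
$\frac{1}{a + 695} = \frac{1}{49 + 695} = \frac{1}{744}$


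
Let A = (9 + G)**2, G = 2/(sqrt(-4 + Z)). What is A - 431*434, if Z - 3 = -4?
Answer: -934869/5 - 36*I*sqrt(5)/5 ≈ -1.8697e+5 - 16.1*I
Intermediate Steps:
Z = -1 (Z = 3 - 4 = -1)
G = -2*I*sqrt(5)/5 (G = 2/(sqrt(-4 - 1)) = 2/(sqrt(-5)) = 2/((I*sqrt(5))) = 2*(-I*sqrt(5)/5) = -2*I*sqrt(5)/5 ≈ -0.89443*I)
A = (9 - 2*I*sqrt(5)/5)**2 ≈ 80.2 - 16.1*I
A - 431*434 = (401/5 - 36*I*sqrt(5)/5) - 431*434 = (401/5 - 36*I*sqrt(5)/5) - 187054 = -934869/5 - 36*I*sqrt(5)/5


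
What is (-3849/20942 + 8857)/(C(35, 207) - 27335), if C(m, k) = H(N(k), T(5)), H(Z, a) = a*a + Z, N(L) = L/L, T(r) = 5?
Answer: -185479445/571905078 ≈ -0.32432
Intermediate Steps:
N(L) = 1
H(Z, a) = Z + a² (H(Z, a) = a² + Z = Z + a²)
C(m, k) = 26 (C(m, k) = 1 + 5² = 1 + 25 = 26)
(-3849/20942 + 8857)/(C(35, 207) - 27335) = (-3849/20942 + 8857)/(26 - 27335) = (-3849*1/20942 + 8857)/(-27309) = (-3849/20942 + 8857)*(-1/27309) = (185479445/20942)*(-1/27309) = -185479445/571905078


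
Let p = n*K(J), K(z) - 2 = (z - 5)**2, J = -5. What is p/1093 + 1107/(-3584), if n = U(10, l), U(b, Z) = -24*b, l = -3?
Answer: -88946271/3917312 ≈ -22.706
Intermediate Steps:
K(z) = 2 + (-5 + z)**2 (K(z) = 2 + (z - 5)**2 = 2 + (-5 + z)**2)
n = -240 (n = -24*10 = -240)
p = -24480 (p = -240*(2 + (-5 - 5)**2) = -240*(2 + (-10)**2) = -240*(2 + 100) = -240*102 = -24480)
p/1093 + 1107/(-3584) = -24480/1093 + 1107/(-3584) = -24480*1/1093 + 1107*(-1/3584) = -24480/1093 - 1107/3584 = -88946271/3917312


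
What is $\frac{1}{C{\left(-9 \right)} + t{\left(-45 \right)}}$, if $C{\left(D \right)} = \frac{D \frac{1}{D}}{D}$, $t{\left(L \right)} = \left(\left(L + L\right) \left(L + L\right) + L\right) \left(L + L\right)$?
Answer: $- \frac{9}{6524551} \approx -1.3794 \cdot 10^{-6}$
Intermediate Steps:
$t{\left(L \right)} = 2 L \left(L + 4 L^{2}\right)$ ($t{\left(L \right)} = \left(2 L 2 L + L\right) 2 L = \left(4 L^{2} + L\right) 2 L = \left(L + 4 L^{2}\right) 2 L = 2 L \left(L + 4 L^{2}\right)$)
$C{\left(D \right)} = \frac{1}{D}$ ($C{\left(D \right)} = 1 \frac{1}{D} = \frac{1}{D}$)
$\frac{1}{C{\left(-9 \right)} + t{\left(-45 \right)}} = \frac{1}{\frac{1}{-9} + \left(-45\right)^{2} \left(2 + 8 \left(-45\right)\right)} = \frac{1}{- \frac{1}{9} + 2025 \left(2 - 360\right)} = \frac{1}{- \frac{1}{9} + 2025 \left(-358\right)} = \frac{1}{- \frac{1}{9} - 724950} = \frac{1}{- \frac{6524551}{9}} = - \frac{9}{6524551}$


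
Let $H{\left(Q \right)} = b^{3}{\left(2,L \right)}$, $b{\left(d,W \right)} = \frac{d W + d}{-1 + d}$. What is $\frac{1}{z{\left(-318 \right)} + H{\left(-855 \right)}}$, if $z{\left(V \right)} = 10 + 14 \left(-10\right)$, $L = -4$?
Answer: $- \frac{1}{346} \approx -0.0028902$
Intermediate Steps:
$b{\left(d,W \right)} = \frac{d + W d}{-1 + d}$ ($b{\left(d,W \right)} = \frac{W d + d}{-1 + d} = \frac{d + W d}{-1 + d}$)
$H{\left(Q \right)} = -216$ ($H{\left(Q \right)} = \left(\frac{2 \left(1 - 4\right)}{-1 + 2}\right)^{3} = \left(2 \cdot 1^{-1} \left(-3\right)\right)^{3} = \left(2 \cdot 1 \left(-3\right)\right)^{3} = \left(-6\right)^{3} = -216$)
$z{\left(V \right)} = -130$ ($z{\left(V \right)} = 10 - 140 = -130$)
$\frac{1}{z{\left(-318 \right)} + H{\left(-855 \right)}} = \frac{1}{-130 - 216} = \frac{1}{-346} = - \frac{1}{346}$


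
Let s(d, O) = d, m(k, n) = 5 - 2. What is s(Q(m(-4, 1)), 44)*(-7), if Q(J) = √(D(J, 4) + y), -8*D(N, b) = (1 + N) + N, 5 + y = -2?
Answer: -21*I*√14/4 ≈ -19.644*I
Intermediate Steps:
m(k, n) = 3
y = -7 (y = -5 - 2 = -7)
D(N, b) = -⅛ - N/4 (D(N, b) = -((1 + N) + N)/8 = -(1 + 2*N)/8 = -⅛ - N/4)
Q(J) = √(-57/8 - J/4) (Q(J) = √((-⅛ - J/4) - 7) = √(-57/8 - J/4))
s(Q(m(-4, 1)), 44)*(-7) = (√(-114 - 4*3)/4)*(-7) = (√(-114 - 12)/4)*(-7) = (√(-126)/4)*(-7) = ((3*I*√14)/4)*(-7) = (3*I*√14/4)*(-7) = -21*I*√14/4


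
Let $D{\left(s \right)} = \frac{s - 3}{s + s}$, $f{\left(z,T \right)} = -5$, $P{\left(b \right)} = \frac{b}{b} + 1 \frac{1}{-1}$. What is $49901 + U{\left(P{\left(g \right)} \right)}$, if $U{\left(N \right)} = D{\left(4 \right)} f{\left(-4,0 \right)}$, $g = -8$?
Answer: $\frac{399203}{8} \approx 49900.0$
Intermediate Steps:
$P{\left(b \right)} = 0$ ($P{\left(b \right)} = 1 + 1 \left(-1\right) = 1 - 1 = 0$)
$D{\left(s \right)} = \frac{-3 + s}{2 s}$
$U{\left(N \right)} = - \frac{5}{8}$ ($U{\left(N \right)} = \frac{-3 + 4}{2 \cdot 4} \left(-5\right) = \frac{1}{2} \cdot \frac{1}{4} \cdot 1 \left(-5\right) = \frac{1}{8} \left(-5\right) = - \frac{5}{8}$)
$49901 + U{\left(P{\left(g \right)} \right)} = 49901 - \frac{5}{8} = \frac{399203}{8}$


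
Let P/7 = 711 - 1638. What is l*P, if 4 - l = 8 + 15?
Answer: 123291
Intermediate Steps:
P = -6489 (P = 7*(711 - 1638) = 7*(-927) = -6489)
l = -19 (l = 4 - (8 + 15) = 4 - 1*23 = 4 - 23 = -19)
l*P = -19*(-6489) = 123291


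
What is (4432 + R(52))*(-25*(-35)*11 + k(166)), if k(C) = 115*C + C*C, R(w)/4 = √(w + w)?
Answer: 249393072 + 450168*√26 ≈ 2.5169e+8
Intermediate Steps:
R(w) = 4*√2*√w (R(w) = 4*√(w + w) = 4*√(2*w) = 4*(√2*√w) = 4*√2*√w)
k(C) = C² + 115*C (k(C) = 115*C + C² = C² + 115*C)
(4432 + R(52))*(-25*(-35)*11 + k(166)) = (4432 + 4*√2*√52)*(-25*(-35)*11 + 166*(115 + 166)) = (4432 + 4*√2*(2*√13))*(875*11 + 166*281) = (4432 + 8*√26)*(9625 + 46646) = (4432 + 8*√26)*56271 = 249393072 + 450168*√26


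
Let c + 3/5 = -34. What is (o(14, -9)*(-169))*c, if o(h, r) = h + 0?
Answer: 409318/5 ≈ 81864.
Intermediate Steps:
c = -173/5 (c = -⅗ - 34 = -173/5 ≈ -34.600)
o(h, r) = h
(o(14, -9)*(-169))*c = (14*(-169))*(-173/5) = -2366*(-173/5) = 409318/5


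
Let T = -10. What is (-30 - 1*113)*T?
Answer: 1430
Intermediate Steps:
(-30 - 1*113)*T = (-30 - 1*113)*(-10) = (-30 - 113)*(-10) = -143*(-10) = 1430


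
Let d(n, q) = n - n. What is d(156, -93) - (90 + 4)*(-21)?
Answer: 1974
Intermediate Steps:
d(n, q) = 0
d(156, -93) - (90 + 4)*(-21) = 0 - (90 + 4)*(-21) = 0 - 94*(-21) = 0 - 1*(-1974) = 0 + 1974 = 1974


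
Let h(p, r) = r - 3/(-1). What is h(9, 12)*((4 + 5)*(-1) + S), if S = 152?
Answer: 2145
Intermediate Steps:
h(p, r) = 3 + r (h(p, r) = r - 3*(-1) = r + 3 = 3 + r)
h(9, 12)*((4 + 5)*(-1) + S) = (3 + 12)*((4 + 5)*(-1) + 152) = 15*(9*(-1) + 152) = 15*(-9 + 152) = 15*143 = 2145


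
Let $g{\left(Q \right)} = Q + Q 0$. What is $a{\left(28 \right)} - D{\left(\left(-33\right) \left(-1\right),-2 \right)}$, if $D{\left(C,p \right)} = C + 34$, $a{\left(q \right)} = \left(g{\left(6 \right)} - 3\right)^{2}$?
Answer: $-58$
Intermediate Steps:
$g{\left(Q \right)} = Q$ ($g{\left(Q \right)} = Q + 0 = Q$)
$a{\left(q \right)} = 9$ ($a{\left(q \right)} = \left(6 - 3\right)^{2} = 3^{2} = 9$)
$D{\left(C,p \right)} = 34 + C$
$a{\left(28 \right)} - D{\left(\left(-33\right) \left(-1\right),-2 \right)} = 9 - \left(34 - -33\right) = 9 - \left(34 + 33\right) = 9 - 67 = -58$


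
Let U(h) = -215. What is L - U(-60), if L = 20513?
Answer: 20728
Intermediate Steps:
L - U(-60) = 20513 - 1*(-215) = 20513 + 215 = 20728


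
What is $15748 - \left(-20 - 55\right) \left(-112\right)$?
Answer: $7348$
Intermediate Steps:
$15748 - \left(-20 - 55\right) \left(-112\right) = 15748 - \left(-75\right) \left(-112\right) = 15748 - 8400 = 7348$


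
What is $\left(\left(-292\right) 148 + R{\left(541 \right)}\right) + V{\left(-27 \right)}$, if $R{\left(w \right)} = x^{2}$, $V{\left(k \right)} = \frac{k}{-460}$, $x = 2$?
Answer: $- \frac{19877493}{460} \approx -43212.0$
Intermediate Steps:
$V{\left(k \right)} = - \frac{k}{460}$ ($V{\left(k \right)} = k \left(- \frac{1}{460}\right) = - \frac{k}{460}$)
$R{\left(w \right)} = 4$ ($R{\left(w \right)} = 2^{2} = 4$)
$\left(\left(-292\right) 148 + R{\left(541 \right)}\right) + V{\left(-27 \right)} = \left(\left(-292\right) 148 + 4\right) - - \frac{27}{460} = \left(-43216 + 4\right) + \frac{27}{460} = -43212 + \frac{27}{460} = - \frac{19877493}{460}$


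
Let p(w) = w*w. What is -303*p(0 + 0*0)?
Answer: 0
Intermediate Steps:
p(w) = w**2
-303*p(0 + 0*0) = -303*(0 + 0*0)**2 = -303*(0 + 0)**2 = -303*0**2 = -303*0 = 0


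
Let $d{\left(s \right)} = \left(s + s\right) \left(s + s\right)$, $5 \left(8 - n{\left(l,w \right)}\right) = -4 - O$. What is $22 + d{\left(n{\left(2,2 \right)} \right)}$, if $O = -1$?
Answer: $\frac{7946}{25} \approx 317.84$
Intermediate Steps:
$n{\left(l,w \right)} = \frac{43}{5}$ ($n{\left(l,w \right)} = 8 - \frac{-4 - -1}{5} = 8 - \frac{-4 + 1}{5} = 8 - - \frac{3}{5} = 8 + \frac{3}{5} = \frac{43}{5}$)
$d{\left(s \right)} = 4 s^{2}$ ($d{\left(s \right)} = 2 s 2 s = 4 s^{2}$)
$22 + d{\left(n{\left(2,2 \right)} \right)} = 22 + 4 \left(\frac{43}{5}\right)^{2} = 22 + 4 \cdot \frac{1849}{25} = 22 + \frac{7396}{25} = \frac{7946}{25}$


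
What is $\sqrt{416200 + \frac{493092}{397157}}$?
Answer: $\frac{2 \sqrt{16412238638363311}}{397157} \approx 645.14$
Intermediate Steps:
$\sqrt{416200 + \frac{493092}{397157}} = \sqrt{\frac{165297236492}{397157}} = \frac{2 \sqrt{16412238638363311}}{397157}$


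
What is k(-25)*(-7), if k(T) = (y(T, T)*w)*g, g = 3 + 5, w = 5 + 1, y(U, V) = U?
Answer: 8400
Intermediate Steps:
w = 6
g = 8
k(T) = 48*T (k(T) = (T*6)*8 = (6*T)*8 = 48*T)
k(-25)*(-7) = (48*(-25))*(-7) = -1200*(-7) = 8400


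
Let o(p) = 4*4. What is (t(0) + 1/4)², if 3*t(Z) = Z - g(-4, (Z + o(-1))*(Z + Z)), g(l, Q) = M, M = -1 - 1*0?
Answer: 49/144 ≈ 0.34028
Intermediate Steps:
o(p) = 16
M = -1 (M = -1 + 0 = -1)
g(l, Q) = -1
t(Z) = ⅓ + Z/3 (t(Z) = (Z - 1*(-1))/3 = (Z + 1)/3 = (1 + Z)/3 = ⅓ + Z/3)
(t(0) + 1/4)² = ((⅓ + (⅓)*0) + 1/4)² = ((⅓ + 0) + ¼)² = (⅓ + ¼)² = (7/12)² = 49/144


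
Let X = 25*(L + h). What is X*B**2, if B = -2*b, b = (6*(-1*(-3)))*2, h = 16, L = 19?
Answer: 4536000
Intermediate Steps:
b = 36 (b = (6*3)*2 = 18*2 = 36)
B = -72 (B = -2*36 = -72)
X = 875 (X = 25*(19 + 16) = 25*35 = 875)
X*B**2 = 875*(-72)**2 = 875*5184 = 4536000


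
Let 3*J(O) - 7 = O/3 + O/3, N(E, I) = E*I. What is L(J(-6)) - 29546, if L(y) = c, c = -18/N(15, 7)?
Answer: -1034116/35 ≈ -29546.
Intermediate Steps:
J(O) = 7/3 + 2*O/9 (J(O) = 7/3 + (O/3 + O/3)/3 = 7/3 + (2*O/3)/3 = 7/3 + 2*O/9)
c = -6/35 (c = -18/(15*7) = -18/105 = -18*1/105 = -6/35 ≈ -0.17143)
L(y) = -6/35
L(J(-6)) - 29546 = -6/35 - 29546 = -1034116/35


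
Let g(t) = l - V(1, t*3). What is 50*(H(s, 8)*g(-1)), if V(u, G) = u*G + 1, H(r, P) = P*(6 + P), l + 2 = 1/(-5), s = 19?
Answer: -1120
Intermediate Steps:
l = -11/5 (l = -2 + 1/(-5) = -2 - ⅕ = -11/5 ≈ -2.2000)
V(u, G) = 1 + G*u (V(u, G) = G*u + 1 = 1 + G*u)
g(t) = -16/5 - 3*t (g(t) = -11/5 - (1 + (t*3)*1) = -11/5 - (1 + (3*t)*1) = -11/5 - (1 + 3*t) = -11/5 + (-1 - 3*t) = -16/5 - 3*t)
50*(H(s, 8)*g(-1)) = 50*((8*(6 + 8))*(-16/5 - 3*(-1))) = 50*((8*14)*(-16/5 + 3)) = 50*(112*(-⅕)) = 50*(-112/5) = -1120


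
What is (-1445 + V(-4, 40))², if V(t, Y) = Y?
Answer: 1974025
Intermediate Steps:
(-1445 + V(-4, 40))² = (-1445 + 40)² = (-1405)² = 1974025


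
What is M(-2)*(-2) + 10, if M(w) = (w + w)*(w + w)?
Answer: -22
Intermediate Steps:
M(w) = 4*w² (M(w) = (2*w)*(2*w) = 4*w²)
M(-2)*(-2) + 10 = (4*(-2)²)*(-2) + 10 = (4*4)*(-2) + 10 = 16*(-2) + 10 = -32 + 10 = -22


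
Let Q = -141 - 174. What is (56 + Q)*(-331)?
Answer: 85729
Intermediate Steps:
Q = -315
(56 + Q)*(-331) = (56 - 315)*(-331) = -259*(-331) = 85729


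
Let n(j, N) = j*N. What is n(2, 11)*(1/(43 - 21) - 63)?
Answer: -1385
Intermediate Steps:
n(j, N) = N*j
n(2, 11)*(1/(43 - 21) - 63) = (11*2)*(1/(43 - 21) - 63) = 22*(1/22 - 63) = 22*(-1385/22) = -1385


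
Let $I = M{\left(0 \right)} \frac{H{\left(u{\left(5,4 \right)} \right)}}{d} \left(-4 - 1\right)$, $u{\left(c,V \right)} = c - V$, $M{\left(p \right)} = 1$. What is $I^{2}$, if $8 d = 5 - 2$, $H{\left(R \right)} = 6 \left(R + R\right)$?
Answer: $25600$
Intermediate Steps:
$H{\left(R \right)} = 12 R$ ($H{\left(R \right)} = 6 \cdot 2 R = 12 R$)
$d = \frac{3}{8}$ ($d = \frac{5 - 2}{8} = \frac{1}{8} \cdot 3 = \frac{3}{8} \approx 0.375$)
$I = -160$ ($I = 1 \frac{12 \left(5 - 4\right)}{\frac{3}{8}} \left(-4 - 1\right) = 1 \cdot 12 \left(5 - 4\right) \frac{8}{3} \left(-4 - 1\right) = 1 \cdot 12 \cdot 1 \cdot \frac{8}{3} \left(-5\right) = 1 \cdot 12 \cdot \frac{8}{3} \left(-5\right) = 1 \cdot 32 \left(-5\right) = 32 \left(-5\right) = -160$)
$I^{2} = \left(-160\right)^{2} = 25600$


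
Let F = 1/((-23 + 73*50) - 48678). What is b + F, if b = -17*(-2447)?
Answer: 1874076548/45051 ≈ 41599.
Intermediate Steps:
b = 41599
F = -1/45051 (F = 1/((-23 + 3650) - 48678) = 1/(3627 - 48678) = 1/(-45051) = -1/45051 ≈ -2.2197e-5)
b + F = 41599 - 1/45051 = 1874076548/45051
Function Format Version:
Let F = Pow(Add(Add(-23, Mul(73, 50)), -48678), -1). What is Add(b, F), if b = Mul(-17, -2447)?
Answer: Rational(1874076548, 45051) ≈ 41599.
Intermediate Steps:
b = 41599
F = Rational(-1, 45051) (F = Pow(Add(Add(-23, 3650), -48678), -1) = Pow(Add(3627, -48678), -1) = Pow(-45051, -1) = Rational(-1, 45051) ≈ -2.2197e-5)
Add(b, F) = Add(41599, Rational(-1, 45051)) = Rational(1874076548, 45051)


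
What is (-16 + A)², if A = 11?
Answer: 25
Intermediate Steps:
(-16 + A)² = (-16 + 11)² = (-5)² = 25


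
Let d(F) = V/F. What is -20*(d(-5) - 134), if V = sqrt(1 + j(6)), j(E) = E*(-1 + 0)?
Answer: 2680 + 4*I*sqrt(5) ≈ 2680.0 + 8.9443*I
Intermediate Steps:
j(E) = -E (j(E) = E*(-1) = -E)
V = I*sqrt(5) (V = sqrt(1 - 1*6) = sqrt(1 - 6) = sqrt(-5) = I*sqrt(5) ≈ 2.2361*I)
d(F) = I*sqrt(5)/F (d(F) = (I*sqrt(5))/F = I*sqrt(5)/F)
-20*(d(-5) - 134) = -20*(I*sqrt(5)/(-5) - 134) = -20*(I*sqrt(5)*(-1/5) - 134) = -20*(-I*sqrt(5)/5 - 134) = -20*(-134 - I*sqrt(5)/5) = 2680 + 4*I*sqrt(5)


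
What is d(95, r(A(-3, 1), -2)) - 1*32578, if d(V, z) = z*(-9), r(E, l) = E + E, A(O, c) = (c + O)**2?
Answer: -32650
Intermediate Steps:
A(O, c) = (O + c)**2
r(E, l) = 2*E
d(V, z) = -9*z
d(95, r(A(-3, 1), -2)) - 1*32578 = -18*(-3 + 1)**2 - 1*32578 = -18*(-2)**2 - 32578 = -18*4 - 32578 = -9*8 - 32578 = -72 - 32578 = -32650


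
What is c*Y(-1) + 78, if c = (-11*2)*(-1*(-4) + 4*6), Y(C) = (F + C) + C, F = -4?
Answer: 3774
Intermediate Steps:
Y(C) = -4 + 2*C (Y(C) = (-4 + C) + C = -4 + 2*C)
c = -616 (c = -22*(4 + 24) = -22*28 = -616)
c*Y(-1) + 78 = -616*(-4 + 2*(-1)) + 78 = -616*(-4 - 2) + 78 = -616*(-6) + 78 = 3696 + 78 = 3774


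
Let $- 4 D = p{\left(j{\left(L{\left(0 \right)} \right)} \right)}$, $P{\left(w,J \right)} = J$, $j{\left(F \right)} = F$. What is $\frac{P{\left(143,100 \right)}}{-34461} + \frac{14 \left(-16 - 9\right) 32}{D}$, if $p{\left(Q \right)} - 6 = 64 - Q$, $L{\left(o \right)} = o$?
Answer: $\frac{22054940}{34461} \approx 640.0$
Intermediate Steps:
$p{\left(Q \right)} = 70 - Q$ ($p{\left(Q \right)} = 6 - \left(-64 + Q\right) = 70 - Q$)
$D = - \frac{35}{2}$ ($D = - \frac{70 - 0}{4} = - \frac{70 + 0}{4} = \left(- \frac{1}{4}\right) 70 = - \frac{35}{2} \approx -17.5$)
$\frac{P{\left(143,100 \right)}}{-34461} + \frac{14 \left(-16 - 9\right) 32}{D} = \frac{100}{-34461} + \frac{14 \left(-16 - 9\right) 32}{- \frac{35}{2}} = 100 \left(- \frac{1}{34461}\right) + 14 \left(-16 - 9\right) 32 \left(- \frac{2}{35}\right) = - \frac{100}{34461} + 14 \left(-25\right) 32 \left(- \frac{2}{35}\right) = - \frac{100}{34461} + \left(-350\right) 32 \left(- \frac{2}{35}\right) = - \frac{100}{34461} - -640 = - \frac{100}{34461} + 640 = \frac{22054940}{34461}$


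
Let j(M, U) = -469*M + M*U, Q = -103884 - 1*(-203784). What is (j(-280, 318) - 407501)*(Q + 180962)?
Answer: -102576700502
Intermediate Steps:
Q = 99900 (Q = -103884 + 203784 = 99900)
(j(-280, 318) - 407501)*(Q + 180962) = (-280*(-469 + 318) - 407501)*(99900 + 180962) = (-280*(-151) - 407501)*280862 = (42280 - 407501)*280862 = -365221*280862 = -102576700502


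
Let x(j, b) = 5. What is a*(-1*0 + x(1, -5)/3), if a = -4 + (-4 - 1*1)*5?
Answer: -145/3 ≈ -48.333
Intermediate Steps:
a = -29 (a = -4 + (-4 - 1)*5 = -4 - 5*5 = -4 - 25 = -29)
a*(-1*0 + x(1, -5)/3) = -29*(-1*0 + 5/3) = -29*(0 + 5*(1/3)) = -29*(0 + 5/3) = -29*5/3 = -145/3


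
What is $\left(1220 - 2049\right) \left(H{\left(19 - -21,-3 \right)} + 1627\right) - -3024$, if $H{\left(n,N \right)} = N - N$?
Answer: $-1345759$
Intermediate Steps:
$H{\left(n,N \right)} = 0$
$\left(1220 - 2049\right) \left(H{\left(19 - -21,-3 \right)} + 1627\right) - -3024 = \left(1220 - 2049\right) \left(0 + 1627\right) - -3024 = \left(-829\right) 1627 + 3024 = -1348783 + 3024 = -1345759$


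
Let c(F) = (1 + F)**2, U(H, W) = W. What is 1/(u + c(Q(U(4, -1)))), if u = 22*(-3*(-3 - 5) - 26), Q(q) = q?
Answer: -1/44 ≈ -0.022727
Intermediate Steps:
u = -44 (u = 22*(-3*(-8) - 26) = 22*(24 - 26) = 22*(-2) = -44)
1/(u + c(Q(U(4, -1)))) = 1/(-44 + (1 - 1)**2) = 1/(-44 + 0**2) = 1/(-44 + 0) = 1/(-44) = -1/44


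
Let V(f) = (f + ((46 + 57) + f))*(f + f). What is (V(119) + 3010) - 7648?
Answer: 76520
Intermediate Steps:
V(f) = 2*f*(103 + 2*f) (V(f) = (f + (103 + f))*(2*f) = (103 + 2*f)*(2*f) = 2*f*(103 + 2*f))
(V(119) + 3010) - 7648 = (2*119*(103 + 2*119) + 3010) - 7648 = (2*119*(103 + 238) + 3010) - 7648 = (2*119*341 + 3010) - 7648 = (81158 + 3010) - 7648 = 84168 - 7648 = 76520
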